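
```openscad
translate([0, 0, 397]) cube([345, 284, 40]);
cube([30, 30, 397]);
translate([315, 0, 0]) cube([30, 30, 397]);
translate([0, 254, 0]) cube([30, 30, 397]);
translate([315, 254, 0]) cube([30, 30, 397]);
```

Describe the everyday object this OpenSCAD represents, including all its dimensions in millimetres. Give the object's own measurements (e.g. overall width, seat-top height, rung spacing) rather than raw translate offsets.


A simple wooden stool: a rectangular seat 345 mm (x) by 284 mm (y), 40 mm thick, top face at z = 437 mm, on four square legs, each 30×30 mm in cross-section. The legs rest on z = 0, each flush with a corner of the seat.


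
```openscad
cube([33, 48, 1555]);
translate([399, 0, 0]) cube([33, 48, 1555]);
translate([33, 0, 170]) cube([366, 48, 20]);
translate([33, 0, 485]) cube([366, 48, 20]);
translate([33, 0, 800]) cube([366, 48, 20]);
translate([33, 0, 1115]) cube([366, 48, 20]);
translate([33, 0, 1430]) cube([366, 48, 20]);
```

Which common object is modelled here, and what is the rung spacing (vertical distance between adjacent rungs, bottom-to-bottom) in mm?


A ladder. The rung spacing is 315 mm.

Two tall 33×48 posts with 5 short bars between them — a ladder. Adjacent rungs sit at z = 170 and z = 485, so the spacing is 485 − 170 = 315 mm.


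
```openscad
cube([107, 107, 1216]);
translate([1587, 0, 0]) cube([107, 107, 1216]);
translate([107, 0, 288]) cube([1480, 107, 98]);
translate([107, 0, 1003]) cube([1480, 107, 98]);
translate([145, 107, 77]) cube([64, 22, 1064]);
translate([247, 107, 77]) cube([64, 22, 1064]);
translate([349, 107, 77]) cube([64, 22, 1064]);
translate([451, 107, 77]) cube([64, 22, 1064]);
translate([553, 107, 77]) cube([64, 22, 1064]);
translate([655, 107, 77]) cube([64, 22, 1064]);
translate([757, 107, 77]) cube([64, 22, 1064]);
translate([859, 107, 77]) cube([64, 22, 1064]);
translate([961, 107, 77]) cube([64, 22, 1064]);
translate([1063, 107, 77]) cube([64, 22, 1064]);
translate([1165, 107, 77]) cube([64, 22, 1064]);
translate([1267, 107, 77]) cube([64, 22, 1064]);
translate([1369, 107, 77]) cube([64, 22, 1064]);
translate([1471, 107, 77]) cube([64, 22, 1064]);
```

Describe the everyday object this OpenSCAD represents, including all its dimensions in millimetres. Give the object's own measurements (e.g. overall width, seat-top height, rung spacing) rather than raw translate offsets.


A fence section. Two 107×107 mm posts, 1216 mm tall, stand on the floor with a clear span of 1480 mm between their inner faces. Two horizontal rails of 107×98 mm section span the gap between the posts with their undersides at z = 288 mm and z = 1003 mm, flush with the posts' −y face. 14 pickets, each 64 mm wide, 22 mm thick and 1064 mm tall, are fixed to the +y face of the rails with their bottoms at z = 77 mm, spaced across the span with a 38 mm gap after the −x post and between neighbouring pickets, with 52 mm left before the +x post.


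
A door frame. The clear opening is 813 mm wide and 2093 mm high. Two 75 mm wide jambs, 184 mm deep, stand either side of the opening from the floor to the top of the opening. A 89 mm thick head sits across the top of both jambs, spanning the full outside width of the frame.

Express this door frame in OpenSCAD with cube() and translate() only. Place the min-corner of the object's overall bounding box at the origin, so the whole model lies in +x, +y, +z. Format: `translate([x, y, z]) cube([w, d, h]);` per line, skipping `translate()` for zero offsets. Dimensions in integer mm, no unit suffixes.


cube([75, 184, 2093]);
translate([888, 0, 0]) cube([75, 184, 2093]);
translate([0, 0, 2093]) cube([963, 184, 89]);


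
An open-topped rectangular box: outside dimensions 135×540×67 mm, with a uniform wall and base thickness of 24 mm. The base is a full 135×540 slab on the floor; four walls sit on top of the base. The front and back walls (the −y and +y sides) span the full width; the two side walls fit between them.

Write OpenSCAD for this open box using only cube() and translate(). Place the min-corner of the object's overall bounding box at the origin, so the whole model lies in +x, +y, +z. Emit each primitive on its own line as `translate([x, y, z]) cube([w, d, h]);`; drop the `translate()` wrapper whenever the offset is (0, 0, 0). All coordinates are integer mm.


cube([135, 540, 24]);
translate([0, 0, 24]) cube([135, 24, 43]);
translate([0, 516, 24]) cube([135, 24, 43]);
translate([0, 24, 24]) cube([24, 492, 43]);
translate([111, 24, 24]) cube([24, 492, 43]);


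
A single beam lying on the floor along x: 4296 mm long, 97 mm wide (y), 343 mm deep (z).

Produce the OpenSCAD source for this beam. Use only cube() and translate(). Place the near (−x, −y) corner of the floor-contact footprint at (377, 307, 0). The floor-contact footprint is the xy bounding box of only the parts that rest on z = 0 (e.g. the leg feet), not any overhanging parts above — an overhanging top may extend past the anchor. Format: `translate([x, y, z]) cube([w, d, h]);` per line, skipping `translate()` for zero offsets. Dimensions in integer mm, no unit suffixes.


translate([377, 307, 0]) cube([4296, 97, 343]);


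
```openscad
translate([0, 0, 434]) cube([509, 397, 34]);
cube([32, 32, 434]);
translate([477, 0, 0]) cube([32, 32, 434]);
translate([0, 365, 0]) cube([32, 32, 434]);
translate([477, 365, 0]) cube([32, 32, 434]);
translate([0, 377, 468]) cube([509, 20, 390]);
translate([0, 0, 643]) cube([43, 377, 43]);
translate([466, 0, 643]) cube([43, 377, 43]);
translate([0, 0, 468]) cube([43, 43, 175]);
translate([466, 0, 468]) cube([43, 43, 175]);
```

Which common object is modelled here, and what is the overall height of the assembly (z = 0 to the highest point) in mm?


A chair. The overall height is 858 mm.

A slab on four corner posts with a tall panel at the back — a chair. The seat slab sits at z = 434 with thickness 34, and the 390 mm backrest starts at the seat top, so the overall height is 434 + 34 + 390 = 858 mm.


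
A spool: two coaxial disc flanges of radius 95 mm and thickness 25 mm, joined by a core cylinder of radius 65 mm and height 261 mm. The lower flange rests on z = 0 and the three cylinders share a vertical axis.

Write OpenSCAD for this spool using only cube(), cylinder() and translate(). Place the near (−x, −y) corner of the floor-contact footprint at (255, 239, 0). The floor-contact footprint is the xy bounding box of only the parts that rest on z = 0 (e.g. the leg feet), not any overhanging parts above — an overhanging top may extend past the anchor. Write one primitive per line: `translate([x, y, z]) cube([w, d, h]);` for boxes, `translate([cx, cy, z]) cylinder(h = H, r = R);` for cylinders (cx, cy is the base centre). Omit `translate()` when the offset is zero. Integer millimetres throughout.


translate([350, 334, 0]) cylinder(h = 25, r = 95);
translate([350, 334, 25]) cylinder(h = 261, r = 65);
translate([350, 334, 286]) cylinder(h = 25, r = 95);


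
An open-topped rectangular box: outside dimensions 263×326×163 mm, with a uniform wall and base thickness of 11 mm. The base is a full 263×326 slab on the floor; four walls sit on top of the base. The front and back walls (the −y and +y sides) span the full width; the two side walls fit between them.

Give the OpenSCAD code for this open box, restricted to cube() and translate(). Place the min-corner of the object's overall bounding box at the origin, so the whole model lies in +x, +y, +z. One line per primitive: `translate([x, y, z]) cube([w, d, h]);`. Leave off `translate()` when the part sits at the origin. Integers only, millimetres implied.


cube([263, 326, 11]);
translate([0, 0, 11]) cube([263, 11, 152]);
translate([0, 315, 11]) cube([263, 11, 152]);
translate([0, 11, 11]) cube([11, 304, 152]);
translate([252, 11, 11]) cube([11, 304, 152]);


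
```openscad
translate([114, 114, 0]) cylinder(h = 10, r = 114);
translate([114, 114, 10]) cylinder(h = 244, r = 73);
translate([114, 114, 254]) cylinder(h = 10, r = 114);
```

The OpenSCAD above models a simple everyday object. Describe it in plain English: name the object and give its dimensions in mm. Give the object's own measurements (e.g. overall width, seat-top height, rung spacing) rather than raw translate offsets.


A spool: two coaxial disc flanges of radius 114 mm and thickness 10 mm, joined by a core cylinder of radius 73 mm and height 244 mm. The lower flange rests on z = 0 and the three cylinders share a vertical axis.


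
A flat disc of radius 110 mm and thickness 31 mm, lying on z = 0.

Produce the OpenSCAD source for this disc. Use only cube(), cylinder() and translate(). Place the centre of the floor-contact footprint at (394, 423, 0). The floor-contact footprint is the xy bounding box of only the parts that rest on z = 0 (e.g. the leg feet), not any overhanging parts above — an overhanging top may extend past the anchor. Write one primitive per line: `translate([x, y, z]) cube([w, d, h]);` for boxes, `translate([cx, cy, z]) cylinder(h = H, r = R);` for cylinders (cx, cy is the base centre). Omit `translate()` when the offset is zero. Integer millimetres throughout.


translate([394, 423, 0]) cylinder(h = 31, r = 110);


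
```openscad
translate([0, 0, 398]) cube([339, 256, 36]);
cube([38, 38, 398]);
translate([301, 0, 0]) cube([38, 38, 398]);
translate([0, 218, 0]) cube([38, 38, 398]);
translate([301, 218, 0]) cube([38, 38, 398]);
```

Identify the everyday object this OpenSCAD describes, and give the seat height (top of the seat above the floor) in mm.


A stool. The seat height is 434 mm.

A 339×256×36 slab at z = 398 on four corner posts — a stool. The seat top is 398 + 36 = 434 mm.


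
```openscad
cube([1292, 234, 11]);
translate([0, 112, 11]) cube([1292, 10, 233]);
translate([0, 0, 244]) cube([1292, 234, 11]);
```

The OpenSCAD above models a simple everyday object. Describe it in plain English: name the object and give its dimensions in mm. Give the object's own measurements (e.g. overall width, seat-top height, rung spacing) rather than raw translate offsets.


An I-beam lying along x, 1292 mm long. Overall section height 255 mm. Two flanges 234 mm wide (y) and 11 mm thick, one on the floor and one at the top; a web 10 mm thick runs between them, centred on the flange width.


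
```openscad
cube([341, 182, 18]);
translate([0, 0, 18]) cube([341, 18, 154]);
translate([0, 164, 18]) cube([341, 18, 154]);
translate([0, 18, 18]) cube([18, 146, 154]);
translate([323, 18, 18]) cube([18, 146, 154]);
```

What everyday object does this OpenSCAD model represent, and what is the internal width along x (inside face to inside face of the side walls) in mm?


An open box. The internal width is 305 mm.

A 341×182 base slab with four walls standing on it — an open box. The base is 341 mm wide and the walls are 18 mm thick, so the internal width is 341 − 2 × 18 = 305 mm.


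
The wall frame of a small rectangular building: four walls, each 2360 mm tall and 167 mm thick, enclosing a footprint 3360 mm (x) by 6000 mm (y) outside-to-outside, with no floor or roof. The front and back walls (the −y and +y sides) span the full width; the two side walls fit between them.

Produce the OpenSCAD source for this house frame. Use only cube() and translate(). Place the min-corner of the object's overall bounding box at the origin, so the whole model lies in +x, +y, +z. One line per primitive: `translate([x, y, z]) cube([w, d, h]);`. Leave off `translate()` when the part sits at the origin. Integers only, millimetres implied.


cube([3360, 167, 2360]);
translate([0, 5833, 0]) cube([3360, 167, 2360]);
translate([0, 167, 0]) cube([167, 5666, 2360]);
translate([3193, 167, 0]) cube([167, 5666, 2360]);


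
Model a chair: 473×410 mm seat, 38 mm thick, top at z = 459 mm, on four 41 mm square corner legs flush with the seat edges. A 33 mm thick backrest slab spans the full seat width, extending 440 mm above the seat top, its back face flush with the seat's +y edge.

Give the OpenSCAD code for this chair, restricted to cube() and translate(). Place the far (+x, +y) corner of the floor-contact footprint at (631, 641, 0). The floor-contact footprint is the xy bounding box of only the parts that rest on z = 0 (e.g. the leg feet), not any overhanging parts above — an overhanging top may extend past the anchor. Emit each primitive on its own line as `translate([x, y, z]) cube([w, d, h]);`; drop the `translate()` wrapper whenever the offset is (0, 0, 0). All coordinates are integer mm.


// leg_h = 459 - 38 = 421
translate([158, 231, 421]) cube([473, 410, 38]);
translate([158, 231, 0]) cube([41, 41, 421]);
translate([590, 231, 0]) cube([41, 41, 421]);
translate([158, 600, 0]) cube([41, 41, 421]);
translate([590, 600, 0]) cube([41, 41, 421]);
translate([158, 608, 459]) cube([473, 33, 440]);


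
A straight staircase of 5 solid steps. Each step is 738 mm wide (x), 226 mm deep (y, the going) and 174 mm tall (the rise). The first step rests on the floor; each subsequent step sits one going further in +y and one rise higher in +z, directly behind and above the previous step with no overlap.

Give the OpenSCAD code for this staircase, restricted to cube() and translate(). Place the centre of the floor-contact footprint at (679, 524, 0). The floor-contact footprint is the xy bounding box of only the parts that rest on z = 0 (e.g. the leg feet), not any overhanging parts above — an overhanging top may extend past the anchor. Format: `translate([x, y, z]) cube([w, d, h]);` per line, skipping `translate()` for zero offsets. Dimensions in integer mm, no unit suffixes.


translate([310, 411, 0]) cube([738, 226, 174]);
translate([310, 637, 174]) cube([738, 226, 174]);
translate([310, 863, 348]) cube([738, 226, 174]);
translate([310, 1089, 522]) cube([738, 226, 174]);
translate([310, 1315, 696]) cube([738, 226, 174]);


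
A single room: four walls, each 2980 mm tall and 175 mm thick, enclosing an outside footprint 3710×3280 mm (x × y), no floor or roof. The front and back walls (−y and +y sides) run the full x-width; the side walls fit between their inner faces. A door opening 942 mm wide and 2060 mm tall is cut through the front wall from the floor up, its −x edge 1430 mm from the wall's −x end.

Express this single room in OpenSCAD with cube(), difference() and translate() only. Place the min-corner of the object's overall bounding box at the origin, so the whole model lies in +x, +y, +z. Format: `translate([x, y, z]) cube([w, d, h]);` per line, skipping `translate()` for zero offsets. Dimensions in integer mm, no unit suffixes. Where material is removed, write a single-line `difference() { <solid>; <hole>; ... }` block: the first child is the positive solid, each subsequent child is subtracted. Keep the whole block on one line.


difference() { cube([3710, 175, 2980]); translate([1430, 0, 0]) cube([942, 175, 2060]); }
translate([0, 3105, 0]) cube([3710, 175, 2980]);
translate([0, 175, 0]) cube([175, 2930, 2980]);
translate([3535, 175, 0]) cube([175, 2930, 2980]);


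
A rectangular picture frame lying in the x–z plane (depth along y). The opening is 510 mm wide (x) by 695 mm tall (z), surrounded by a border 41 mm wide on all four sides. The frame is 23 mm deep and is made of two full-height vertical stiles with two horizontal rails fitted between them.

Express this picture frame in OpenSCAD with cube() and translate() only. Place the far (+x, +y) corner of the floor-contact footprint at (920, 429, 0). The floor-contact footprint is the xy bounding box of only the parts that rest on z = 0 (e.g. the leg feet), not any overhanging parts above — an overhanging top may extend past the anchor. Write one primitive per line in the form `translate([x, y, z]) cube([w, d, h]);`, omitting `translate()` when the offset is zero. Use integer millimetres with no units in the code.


translate([328, 406, 0]) cube([41, 23, 777]);
translate([879, 406, 0]) cube([41, 23, 777]);
translate([369, 406, 0]) cube([510, 23, 41]);
translate([369, 406, 736]) cube([510, 23, 41]);


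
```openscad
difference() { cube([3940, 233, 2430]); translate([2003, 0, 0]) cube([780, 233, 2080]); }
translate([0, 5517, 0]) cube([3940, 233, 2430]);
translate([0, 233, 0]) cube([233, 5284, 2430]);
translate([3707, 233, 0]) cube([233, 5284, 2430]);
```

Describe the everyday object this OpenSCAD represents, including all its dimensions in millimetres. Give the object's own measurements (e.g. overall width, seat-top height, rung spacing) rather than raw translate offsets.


A single room: four walls, each 2430 mm tall and 233 mm thick, enclosing an outside footprint 3940×5750 mm (x × y), no floor or roof. The front and back walls (−y and +y sides) run the full x-width; the side walls fit between their inner faces. A door opening 780 mm wide and 2080 mm tall is cut through the front wall from the floor up, its −x edge 2003 mm from the wall's −x end.


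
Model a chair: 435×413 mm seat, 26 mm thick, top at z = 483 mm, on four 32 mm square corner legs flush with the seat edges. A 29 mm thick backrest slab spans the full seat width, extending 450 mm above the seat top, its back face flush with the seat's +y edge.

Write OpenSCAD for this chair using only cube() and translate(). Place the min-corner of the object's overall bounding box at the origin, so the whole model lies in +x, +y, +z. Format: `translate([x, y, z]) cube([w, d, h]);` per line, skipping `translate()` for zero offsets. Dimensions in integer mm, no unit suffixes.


translate([0, 0, 457]) cube([435, 413, 26]);
cube([32, 32, 457]);
translate([403, 0, 0]) cube([32, 32, 457]);
translate([0, 381, 0]) cube([32, 32, 457]);
translate([403, 381, 0]) cube([32, 32, 457]);
translate([0, 384, 483]) cube([435, 29, 450]);


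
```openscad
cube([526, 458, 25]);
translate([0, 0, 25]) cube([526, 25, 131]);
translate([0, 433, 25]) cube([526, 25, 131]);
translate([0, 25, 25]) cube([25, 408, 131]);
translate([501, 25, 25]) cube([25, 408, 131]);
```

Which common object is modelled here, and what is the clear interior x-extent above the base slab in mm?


An open box. The internal width is 476 mm.

A 526×458 base slab with four walls standing on it — an open box. The base is 526 mm wide and the walls are 25 mm thick, so the internal width is 526 − 2 × 25 = 476 mm.


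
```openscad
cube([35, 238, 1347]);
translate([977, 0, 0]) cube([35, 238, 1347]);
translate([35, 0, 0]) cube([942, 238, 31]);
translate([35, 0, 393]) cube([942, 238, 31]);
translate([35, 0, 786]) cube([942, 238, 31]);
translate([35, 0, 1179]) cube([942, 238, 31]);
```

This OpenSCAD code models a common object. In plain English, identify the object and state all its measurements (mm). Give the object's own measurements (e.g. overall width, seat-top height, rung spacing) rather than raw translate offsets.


An open bookshelf. Two side panels, each 35 mm thick, 238 mm deep and 1347 mm tall, stand 1012 mm apart (outside-to-outside). Between them sit 4 shelves, each 31 mm thick and 238 mm deep, spanning the full gap between the sides. The bottom shelf rests on the floor (its underside at z = 0) and the clear gap between one shelf's top and the next shelf's underside is 362 mm.


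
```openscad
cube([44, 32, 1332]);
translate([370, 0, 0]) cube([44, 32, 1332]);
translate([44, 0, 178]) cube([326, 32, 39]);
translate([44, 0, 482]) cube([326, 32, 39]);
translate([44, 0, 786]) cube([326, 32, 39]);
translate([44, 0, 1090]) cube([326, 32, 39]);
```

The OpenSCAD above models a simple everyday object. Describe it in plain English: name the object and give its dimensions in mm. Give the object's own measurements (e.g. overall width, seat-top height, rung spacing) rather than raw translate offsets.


A straight ladder. Two 44×32 mm vertical rails, 1332 mm tall, stand 414 mm apart (outside-to-outside) with their front faces coplanar on the −y side. 4 rungs, each 32 mm deep and 39 mm tall, span between the inner faces of the rails, front faces flush with the rails. The lowest rung's underside is at z = 178 mm and rungs are spaced 304 mm apart (underside to underside).


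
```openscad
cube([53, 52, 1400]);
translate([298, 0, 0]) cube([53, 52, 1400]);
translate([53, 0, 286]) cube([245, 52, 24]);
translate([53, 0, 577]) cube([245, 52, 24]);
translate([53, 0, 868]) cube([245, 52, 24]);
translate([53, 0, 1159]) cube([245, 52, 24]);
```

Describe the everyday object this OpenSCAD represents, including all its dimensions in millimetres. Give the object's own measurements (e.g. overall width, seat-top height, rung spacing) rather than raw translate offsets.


A straight ladder. Two 53×52 mm vertical rails, 1400 mm tall, stand 351 mm apart (outside-to-outside) with their front faces coplanar on the −y side. 4 rungs, each 52 mm deep and 24 mm tall, span between the inner faces of the rails, front faces flush with the rails. The lowest rung's underside is at z = 286 mm and rungs are spaced 291 mm apart (underside to underside).


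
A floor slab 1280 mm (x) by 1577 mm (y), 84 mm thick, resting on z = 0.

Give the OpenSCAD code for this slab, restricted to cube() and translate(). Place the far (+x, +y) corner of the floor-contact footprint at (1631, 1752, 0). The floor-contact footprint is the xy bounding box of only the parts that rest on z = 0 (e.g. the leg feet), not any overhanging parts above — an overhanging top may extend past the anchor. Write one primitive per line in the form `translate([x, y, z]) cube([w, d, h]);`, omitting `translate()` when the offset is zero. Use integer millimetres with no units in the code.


translate([351, 175, 0]) cube([1280, 1577, 84]);


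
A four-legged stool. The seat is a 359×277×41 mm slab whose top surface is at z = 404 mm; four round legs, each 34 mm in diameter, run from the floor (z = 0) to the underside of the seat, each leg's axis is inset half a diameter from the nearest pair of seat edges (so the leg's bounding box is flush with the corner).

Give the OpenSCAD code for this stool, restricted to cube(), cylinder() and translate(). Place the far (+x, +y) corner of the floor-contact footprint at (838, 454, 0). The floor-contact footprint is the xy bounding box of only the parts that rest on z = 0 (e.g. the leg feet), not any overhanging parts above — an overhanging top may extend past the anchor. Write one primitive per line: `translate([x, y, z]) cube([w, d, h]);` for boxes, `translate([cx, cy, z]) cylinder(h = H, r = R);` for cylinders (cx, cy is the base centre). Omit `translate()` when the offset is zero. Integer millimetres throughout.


translate([479, 177, 363]) cube([359, 277, 41]);
translate([496, 194, 0]) cylinder(h = 363, r = 17);
translate([821, 194, 0]) cylinder(h = 363, r = 17);
translate([496, 437, 0]) cylinder(h = 363, r = 17);
translate([821, 437, 0]) cylinder(h = 363, r = 17);


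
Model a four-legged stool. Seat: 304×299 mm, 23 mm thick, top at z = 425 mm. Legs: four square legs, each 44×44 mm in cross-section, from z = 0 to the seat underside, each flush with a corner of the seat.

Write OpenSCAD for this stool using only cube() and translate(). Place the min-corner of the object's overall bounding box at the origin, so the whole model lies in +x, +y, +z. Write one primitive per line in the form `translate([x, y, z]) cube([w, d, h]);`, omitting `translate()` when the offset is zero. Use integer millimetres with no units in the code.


// leg_h = 425 - 23 = 402
translate([0, 0, 402]) cube([304, 299, 23]);
cube([44, 44, 402]);
translate([260, 0, 0]) cube([44, 44, 402]);
translate([0, 255, 0]) cube([44, 44, 402]);
translate([260, 255, 0]) cube([44, 44, 402]);


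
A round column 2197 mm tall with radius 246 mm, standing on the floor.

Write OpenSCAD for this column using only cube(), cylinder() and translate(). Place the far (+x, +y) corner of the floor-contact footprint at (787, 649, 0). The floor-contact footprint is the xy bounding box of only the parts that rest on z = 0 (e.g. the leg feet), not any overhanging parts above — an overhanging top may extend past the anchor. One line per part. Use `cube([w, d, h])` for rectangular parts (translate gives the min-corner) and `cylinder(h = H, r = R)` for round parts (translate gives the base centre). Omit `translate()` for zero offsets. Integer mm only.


translate([541, 403, 0]) cylinder(h = 2197, r = 246);


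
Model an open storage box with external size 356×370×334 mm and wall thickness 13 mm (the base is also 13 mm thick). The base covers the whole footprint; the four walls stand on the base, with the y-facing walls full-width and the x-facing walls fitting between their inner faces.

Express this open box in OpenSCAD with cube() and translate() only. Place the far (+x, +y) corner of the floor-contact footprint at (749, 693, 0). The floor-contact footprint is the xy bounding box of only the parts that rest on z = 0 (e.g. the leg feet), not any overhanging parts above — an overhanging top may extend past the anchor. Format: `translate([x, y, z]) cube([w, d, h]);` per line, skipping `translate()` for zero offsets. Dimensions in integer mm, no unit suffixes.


translate([393, 323, 0]) cube([356, 370, 13]);
translate([393, 323, 13]) cube([356, 13, 321]);
translate([393, 680, 13]) cube([356, 13, 321]);
translate([393, 336, 13]) cube([13, 344, 321]);
translate([736, 336, 13]) cube([13, 344, 321]);


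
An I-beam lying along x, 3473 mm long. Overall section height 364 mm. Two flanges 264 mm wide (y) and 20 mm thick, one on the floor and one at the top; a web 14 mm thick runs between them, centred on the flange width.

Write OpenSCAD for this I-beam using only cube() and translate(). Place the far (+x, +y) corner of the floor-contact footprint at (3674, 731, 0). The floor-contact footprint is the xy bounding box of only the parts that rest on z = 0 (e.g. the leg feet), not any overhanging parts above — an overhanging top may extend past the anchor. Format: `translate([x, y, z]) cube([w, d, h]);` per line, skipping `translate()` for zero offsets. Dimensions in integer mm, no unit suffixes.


translate([201, 467, 0]) cube([3473, 264, 20]);
translate([201, 592, 20]) cube([3473, 14, 324]);
translate([201, 467, 344]) cube([3473, 264, 20]);


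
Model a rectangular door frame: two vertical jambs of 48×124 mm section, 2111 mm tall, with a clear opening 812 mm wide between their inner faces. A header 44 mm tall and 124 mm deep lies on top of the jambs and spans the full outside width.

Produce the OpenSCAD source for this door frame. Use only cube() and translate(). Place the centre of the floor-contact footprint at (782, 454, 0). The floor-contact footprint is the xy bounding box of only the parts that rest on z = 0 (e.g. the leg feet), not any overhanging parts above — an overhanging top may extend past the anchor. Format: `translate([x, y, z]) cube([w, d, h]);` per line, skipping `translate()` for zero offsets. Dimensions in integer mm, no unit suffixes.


translate([328, 392, 0]) cube([48, 124, 2111]);
translate([1188, 392, 0]) cube([48, 124, 2111]);
translate([328, 392, 2111]) cube([908, 124, 44]);


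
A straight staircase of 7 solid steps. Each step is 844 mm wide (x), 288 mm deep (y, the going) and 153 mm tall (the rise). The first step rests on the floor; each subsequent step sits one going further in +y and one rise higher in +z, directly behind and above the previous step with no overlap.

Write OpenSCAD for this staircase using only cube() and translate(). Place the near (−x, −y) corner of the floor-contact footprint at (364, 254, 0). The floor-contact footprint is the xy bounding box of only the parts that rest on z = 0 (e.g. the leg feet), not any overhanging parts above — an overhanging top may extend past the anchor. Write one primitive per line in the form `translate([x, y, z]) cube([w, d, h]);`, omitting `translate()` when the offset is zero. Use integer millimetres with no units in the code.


translate([364, 254, 0]) cube([844, 288, 153]);
translate([364, 542, 153]) cube([844, 288, 153]);
translate([364, 830, 306]) cube([844, 288, 153]);
translate([364, 1118, 459]) cube([844, 288, 153]);
translate([364, 1406, 612]) cube([844, 288, 153]);
translate([364, 1694, 765]) cube([844, 288, 153]);
translate([364, 1982, 918]) cube([844, 288, 153]);


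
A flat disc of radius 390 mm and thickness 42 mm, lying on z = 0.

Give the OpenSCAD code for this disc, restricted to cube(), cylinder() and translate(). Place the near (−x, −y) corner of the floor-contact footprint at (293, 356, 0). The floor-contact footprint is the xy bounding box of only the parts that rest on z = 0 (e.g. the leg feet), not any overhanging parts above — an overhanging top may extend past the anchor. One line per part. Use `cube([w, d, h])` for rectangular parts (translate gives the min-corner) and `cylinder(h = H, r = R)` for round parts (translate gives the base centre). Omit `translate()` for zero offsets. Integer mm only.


translate([683, 746, 0]) cylinder(h = 42, r = 390);


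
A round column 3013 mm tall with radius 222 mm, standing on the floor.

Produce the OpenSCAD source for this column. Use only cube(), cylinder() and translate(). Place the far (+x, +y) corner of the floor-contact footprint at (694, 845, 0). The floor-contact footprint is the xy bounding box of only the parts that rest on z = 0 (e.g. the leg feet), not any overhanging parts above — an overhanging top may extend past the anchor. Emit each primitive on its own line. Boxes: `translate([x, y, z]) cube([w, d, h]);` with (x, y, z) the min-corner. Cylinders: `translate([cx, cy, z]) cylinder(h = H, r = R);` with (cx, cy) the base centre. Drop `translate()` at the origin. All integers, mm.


translate([472, 623, 0]) cylinder(h = 3013, r = 222);


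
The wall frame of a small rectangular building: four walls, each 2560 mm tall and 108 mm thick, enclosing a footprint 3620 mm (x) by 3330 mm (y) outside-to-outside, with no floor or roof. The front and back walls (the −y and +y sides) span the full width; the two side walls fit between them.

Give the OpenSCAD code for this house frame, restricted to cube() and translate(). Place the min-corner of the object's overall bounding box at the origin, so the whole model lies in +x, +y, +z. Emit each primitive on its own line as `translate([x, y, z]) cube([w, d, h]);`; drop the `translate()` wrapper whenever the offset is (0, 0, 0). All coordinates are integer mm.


cube([3620, 108, 2560]);
translate([0, 3222, 0]) cube([3620, 108, 2560]);
translate([0, 108, 0]) cube([108, 3114, 2560]);
translate([3512, 108, 0]) cube([108, 3114, 2560]);


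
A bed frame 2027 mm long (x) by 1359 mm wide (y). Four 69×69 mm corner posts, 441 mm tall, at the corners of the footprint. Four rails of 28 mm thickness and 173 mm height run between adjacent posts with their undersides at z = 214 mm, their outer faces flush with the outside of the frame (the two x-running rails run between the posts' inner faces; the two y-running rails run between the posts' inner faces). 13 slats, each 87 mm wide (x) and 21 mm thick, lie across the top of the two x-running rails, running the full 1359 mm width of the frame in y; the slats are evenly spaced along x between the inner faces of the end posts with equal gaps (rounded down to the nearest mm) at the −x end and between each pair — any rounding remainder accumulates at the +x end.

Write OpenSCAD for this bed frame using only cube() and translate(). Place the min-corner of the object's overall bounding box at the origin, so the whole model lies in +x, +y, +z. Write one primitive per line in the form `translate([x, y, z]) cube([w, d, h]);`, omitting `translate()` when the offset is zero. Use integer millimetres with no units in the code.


cube([69, 69, 441]);
translate([0, 1290, 0]) cube([69, 69, 441]);
translate([1958, 0, 0]) cube([69, 69, 441]);
translate([1958, 1290, 0]) cube([69, 69, 441]);
translate([69, 0, 214]) cube([1889, 28, 173]);
translate([69, 1331, 214]) cube([1889, 28, 173]);
translate([0, 69, 214]) cube([28, 1221, 173]);
translate([1999, 69, 214]) cube([28, 1221, 173]);
translate([123, 0, 387]) cube([87, 1359, 21]);
translate([264, 0, 387]) cube([87, 1359, 21]);
translate([405, 0, 387]) cube([87, 1359, 21]);
translate([546, 0, 387]) cube([87, 1359, 21]);
translate([687, 0, 387]) cube([87, 1359, 21]);
translate([828, 0, 387]) cube([87, 1359, 21]);
translate([969, 0, 387]) cube([87, 1359, 21]);
translate([1110, 0, 387]) cube([87, 1359, 21]);
translate([1251, 0, 387]) cube([87, 1359, 21]);
translate([1392, 0, 387]) cube([87, 1359, 21]);
translate([1533, 0, 387]) cube([87, 1359, 21]);
translate([1674, 0, 387]) cube([87, 1359, 21]);
translate([1815, 0, 387]) cube([87, 1359, 21]);


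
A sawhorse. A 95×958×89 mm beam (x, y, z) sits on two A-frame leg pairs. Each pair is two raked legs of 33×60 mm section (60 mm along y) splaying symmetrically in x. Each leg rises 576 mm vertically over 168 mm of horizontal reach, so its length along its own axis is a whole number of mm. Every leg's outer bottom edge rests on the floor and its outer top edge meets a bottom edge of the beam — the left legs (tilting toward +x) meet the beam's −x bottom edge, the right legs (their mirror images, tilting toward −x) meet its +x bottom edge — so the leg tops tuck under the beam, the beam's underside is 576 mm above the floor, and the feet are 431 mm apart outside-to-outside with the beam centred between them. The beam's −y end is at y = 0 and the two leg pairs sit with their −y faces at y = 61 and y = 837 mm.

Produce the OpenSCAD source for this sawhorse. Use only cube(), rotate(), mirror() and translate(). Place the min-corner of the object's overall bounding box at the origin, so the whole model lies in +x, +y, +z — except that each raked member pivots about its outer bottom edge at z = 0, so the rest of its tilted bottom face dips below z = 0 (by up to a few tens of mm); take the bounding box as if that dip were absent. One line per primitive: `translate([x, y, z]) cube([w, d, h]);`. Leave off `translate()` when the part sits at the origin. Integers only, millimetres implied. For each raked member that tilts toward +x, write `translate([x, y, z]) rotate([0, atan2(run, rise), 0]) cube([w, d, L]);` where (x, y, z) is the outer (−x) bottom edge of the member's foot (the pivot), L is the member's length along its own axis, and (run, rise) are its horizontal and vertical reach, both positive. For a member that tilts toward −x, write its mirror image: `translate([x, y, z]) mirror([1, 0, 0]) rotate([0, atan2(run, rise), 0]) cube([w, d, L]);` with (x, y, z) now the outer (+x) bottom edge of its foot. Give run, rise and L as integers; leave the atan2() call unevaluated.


translate([168, 0, 576]) cube([95, 958, 89]);
translate([0, 61, 0]) rotate([0, atan2(168, 576), 0]) cube([33, 60, 600]);
translate([431, 61, 0]) mirror([1, 0, 0]) rotate([0, atan2(168, 576), 0]) cube([33, 60, 600]);
translate([0, 837, 0]) rotate([0, atan2(168, 576), 0]) cube([33, 60, 600]);
translate([431, 837, 0]) mirror([1, 0, 0]) rotate([0, atan2(168, 576), 0]) cube([33, 60, 600]);


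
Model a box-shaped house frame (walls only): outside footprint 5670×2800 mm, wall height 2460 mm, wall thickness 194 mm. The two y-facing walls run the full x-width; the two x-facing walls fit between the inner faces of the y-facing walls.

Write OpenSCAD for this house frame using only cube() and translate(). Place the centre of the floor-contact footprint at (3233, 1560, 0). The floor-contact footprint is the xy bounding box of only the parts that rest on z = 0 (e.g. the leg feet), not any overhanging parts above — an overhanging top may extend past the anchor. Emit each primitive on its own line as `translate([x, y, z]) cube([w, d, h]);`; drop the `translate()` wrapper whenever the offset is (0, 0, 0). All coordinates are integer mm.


translate([398, 160, 0]) cube([5670, 194, 2460]);
translate([398, 2766, 0]) cube([5670, 194, 2460]);
translate([398, 354, 0]) cube([194, 2412, 2460]);
translate([5874, 354, 0]) cube([194, 2412, 2460]);


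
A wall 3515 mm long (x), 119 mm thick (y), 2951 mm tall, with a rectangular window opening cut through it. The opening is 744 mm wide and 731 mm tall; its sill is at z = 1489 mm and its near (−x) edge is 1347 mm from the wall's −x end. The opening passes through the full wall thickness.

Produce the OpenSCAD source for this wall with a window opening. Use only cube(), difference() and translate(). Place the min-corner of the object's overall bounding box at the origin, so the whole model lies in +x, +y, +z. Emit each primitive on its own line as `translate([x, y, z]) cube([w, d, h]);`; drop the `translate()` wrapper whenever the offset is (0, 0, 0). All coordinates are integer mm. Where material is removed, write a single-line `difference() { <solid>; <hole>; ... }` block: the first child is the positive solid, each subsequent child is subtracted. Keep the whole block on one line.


difference() { cube([3515, 119, 2951]); translate([1347, 0, 1489]) cube([744, 119, 731]); }


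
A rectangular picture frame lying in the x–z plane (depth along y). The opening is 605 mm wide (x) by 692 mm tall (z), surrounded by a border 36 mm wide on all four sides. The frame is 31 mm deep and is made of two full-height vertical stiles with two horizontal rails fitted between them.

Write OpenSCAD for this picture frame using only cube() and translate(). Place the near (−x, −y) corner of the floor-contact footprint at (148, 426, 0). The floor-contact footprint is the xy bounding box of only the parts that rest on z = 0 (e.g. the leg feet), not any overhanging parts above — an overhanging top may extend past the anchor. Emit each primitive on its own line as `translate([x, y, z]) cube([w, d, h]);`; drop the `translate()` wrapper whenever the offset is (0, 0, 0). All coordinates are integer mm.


translate([148, 426, 0]) cube([36, 31, 764]);
translate([789, 426, 0]) cube([36, 31, 764]);
translate([184, 426, 0]) cube([605, 31, 36]);
translate([184, 426, 728]) cube([605, 31, 36]);


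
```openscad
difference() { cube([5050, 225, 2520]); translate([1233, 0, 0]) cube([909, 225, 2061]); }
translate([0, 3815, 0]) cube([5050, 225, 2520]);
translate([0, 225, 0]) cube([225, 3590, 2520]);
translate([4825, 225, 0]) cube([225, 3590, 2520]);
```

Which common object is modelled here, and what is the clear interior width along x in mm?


A single room. The interior width is 4600 mm.

Four walls enclosing a rectangle with a door in the front wall — a room. Outside width 5050 minus two 225 mm walls gives 4600 mm.


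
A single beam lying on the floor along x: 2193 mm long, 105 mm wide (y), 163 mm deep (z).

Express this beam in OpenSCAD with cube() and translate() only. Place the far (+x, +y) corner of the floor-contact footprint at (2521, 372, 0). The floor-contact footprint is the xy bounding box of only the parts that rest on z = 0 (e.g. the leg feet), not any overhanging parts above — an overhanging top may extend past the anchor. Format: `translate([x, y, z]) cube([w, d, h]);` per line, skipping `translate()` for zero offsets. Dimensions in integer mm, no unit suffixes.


translate([328, 267, 0]) cube([2193, 105, 163]);


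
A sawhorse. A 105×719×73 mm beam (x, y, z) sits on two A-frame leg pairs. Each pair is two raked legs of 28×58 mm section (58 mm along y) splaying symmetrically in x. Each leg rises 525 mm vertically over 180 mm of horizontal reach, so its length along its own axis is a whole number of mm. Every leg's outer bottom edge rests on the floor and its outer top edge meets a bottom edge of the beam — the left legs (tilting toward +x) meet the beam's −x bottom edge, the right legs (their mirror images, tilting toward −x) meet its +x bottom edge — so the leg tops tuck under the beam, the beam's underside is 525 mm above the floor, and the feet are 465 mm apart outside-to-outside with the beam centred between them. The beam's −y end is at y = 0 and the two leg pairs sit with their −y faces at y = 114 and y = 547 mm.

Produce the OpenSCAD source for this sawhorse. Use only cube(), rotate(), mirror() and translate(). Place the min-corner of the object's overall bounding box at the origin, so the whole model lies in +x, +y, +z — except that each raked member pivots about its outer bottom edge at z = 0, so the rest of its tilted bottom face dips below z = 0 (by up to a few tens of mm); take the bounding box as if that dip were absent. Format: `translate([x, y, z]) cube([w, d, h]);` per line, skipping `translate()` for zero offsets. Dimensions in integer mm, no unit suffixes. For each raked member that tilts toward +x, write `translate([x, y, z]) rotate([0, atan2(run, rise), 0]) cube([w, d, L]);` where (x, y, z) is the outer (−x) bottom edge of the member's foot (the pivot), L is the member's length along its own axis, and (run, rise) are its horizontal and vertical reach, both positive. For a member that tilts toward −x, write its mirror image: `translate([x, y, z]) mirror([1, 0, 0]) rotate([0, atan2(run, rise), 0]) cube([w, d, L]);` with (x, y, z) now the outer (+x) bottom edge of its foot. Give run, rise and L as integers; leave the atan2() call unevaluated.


translate([180, 0, 525]) cube([105, 719, 73]);
translate([0, 114, 0]) rotate([0, atan2(180, 525), 0]) cube([28, 58, 555]);
translate([465, 114, 0]) mirror([1, 0, 0]) rotate([0, atan2(180, 525), 0]) cube([28, 58, 555]);
translate([0, 547, 0]) rotate([0, atan2(180, 525), 0]) cube([28, 58, 555]);
translate([465, 547, 0]) mirror([1, 0, 0]) rotate([0, atan2(180, 525), 0]) cube([28, 58, 555]);
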